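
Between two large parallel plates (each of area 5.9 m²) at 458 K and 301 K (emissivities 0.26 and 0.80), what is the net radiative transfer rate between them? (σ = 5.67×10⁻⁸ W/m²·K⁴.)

For two large parallel gray plates, q = σ(T₁⁴ − T₂⁴) / (1/ε₁ + 1/ε₂ − 1).
1/ε₁ + 1/ε₂ − 1 = 1/0.26 + 1/0.80 − 1 = 4.096.
T₁⁴ − T₂⁴ = 4.40×10^10 − 8.21×10^9 = 3.58×10^10 K⁴.
q = 5.67×10⁻⁸ × 3.58×10^10 / 4.096 = 495 W/m².
Q = q·A = 495 × 5.9 = 2920 W.

Q ≈ 2920 W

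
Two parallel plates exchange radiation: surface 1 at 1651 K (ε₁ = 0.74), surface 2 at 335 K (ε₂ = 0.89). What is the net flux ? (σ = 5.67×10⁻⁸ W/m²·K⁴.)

q ≈ 2.85×10^5 W/m²

For two large parallel gray plates, q = σ(T₁⁴ − T₂⁴) / (1/ε₁ + 1/ε₂ − 1).
1/ε₁ + 1/ε₂ − 1 = 1/0.74 + 1/0.89 − 1 = 1.475.
T₁⁴ − T₂⁴ = 7.43×10^12 − 1.26×10^10 = 7.42×10^12 K⁴.
q = 5.67×10⁻⁸ × 7.42×10^12 / 1.475 = 2.85×10^5 W/m².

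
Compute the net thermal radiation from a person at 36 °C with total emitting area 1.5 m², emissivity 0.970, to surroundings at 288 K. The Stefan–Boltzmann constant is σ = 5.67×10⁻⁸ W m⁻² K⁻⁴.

Convert: 36 °C = 309 K.
Q = εσA(T⁴ − T_s⁴). T⁴ − T_s⁴ = (309)⁴ − (288)⁴ = 9.12×10^9 − 6.88×10^9 = 2.24×10^9 K⁴.
Q = 0.970 × 5.67×10⁻⁸ × 1.50 × 2.24×10^9 = 185 W.

Q ≈ 185 W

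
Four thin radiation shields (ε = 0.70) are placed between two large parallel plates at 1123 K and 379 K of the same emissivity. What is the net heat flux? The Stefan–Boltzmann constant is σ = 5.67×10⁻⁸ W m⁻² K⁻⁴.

Each of the 5 gaps contributes resistance (2/ε − 1) = 2/0.70 − 1 = 1.857; total = 9.286.
q = σ(T₁⁴ − T₂⁴) / 9.286 = 5.67×10⁻⁸ × 1.57×10^12 / 9.286 = 9590 W/m².

q ≈ 9590 W/m²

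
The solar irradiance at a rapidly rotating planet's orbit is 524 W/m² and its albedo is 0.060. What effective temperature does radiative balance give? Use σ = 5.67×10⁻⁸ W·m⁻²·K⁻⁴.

T ≈ 216 K

Power absorbed = (1−a)S·πR²; power emitted = 4πR²σT⁴. Equating and cancelling πR²:
T = ((1−a)S / 4σ)^(1/4) = (493 / (4 × 5.67×10⁻⁸))^(1/4) = (2.17×10^9)^(1/4).
T = 216 K.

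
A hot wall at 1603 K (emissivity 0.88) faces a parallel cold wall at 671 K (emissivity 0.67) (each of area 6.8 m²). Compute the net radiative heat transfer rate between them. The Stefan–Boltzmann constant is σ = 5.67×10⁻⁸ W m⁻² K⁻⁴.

For two large parallel gray plates, q = σ(T₁⁴ − T₂⁴) / (1/ε₁ + 1/ε₂ − 1).
1/ε₁ + 1/ε₂ − 1 = 1/0.88 + 1/0.67 − 1 = 1.629.
T₁⁴ − T₂⁴ = 6.60×10^12 − 2.03×10^11 = 6.40×10^12 K⁴.
q = 5.67×10⁻⁸ × 6.40×10^12 / 1.629 = 2.23×10^5 W/m².
Q = q·A = 2.23×10^5 × 6.8 = 1.51×10^6 W.

Q ≈ 1.51×10^6 W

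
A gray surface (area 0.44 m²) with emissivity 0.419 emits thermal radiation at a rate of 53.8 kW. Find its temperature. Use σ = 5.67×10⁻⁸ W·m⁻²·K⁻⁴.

From P = εσAT⁴, T = (P / εσA)^(1/4) = (53800 / (0.419 × 5.67×10⁻⁸ × 0.440))^(1/4).
T = (5.15×10^12)^(1/4) = 1510 K.

T ≈ 1510 K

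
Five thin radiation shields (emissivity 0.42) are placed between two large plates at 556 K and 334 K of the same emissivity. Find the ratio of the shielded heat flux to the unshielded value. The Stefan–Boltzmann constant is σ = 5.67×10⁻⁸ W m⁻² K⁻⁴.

With N identical shields there are N+1 = 6 gaps in series, each with the same radiative resistance, so the flux falls to 1/(N+1) of its unshielded value.

ratio ≈ 0.167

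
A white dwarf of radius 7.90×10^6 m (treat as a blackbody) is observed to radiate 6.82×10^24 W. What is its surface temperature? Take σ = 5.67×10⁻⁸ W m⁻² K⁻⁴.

A = 4πr² = 4π × (7.90×10^6)² = 7.84×10^14 m².
From P = σAT⁴, T = (P / σA)^(1/4) = (6.82×10^24 / (5.67×10⁻⁸ × 7.84×10^14))^(1/4).
T = (1.53×10^17)^(1/4) = 19800 K.

T ≈ 19800 K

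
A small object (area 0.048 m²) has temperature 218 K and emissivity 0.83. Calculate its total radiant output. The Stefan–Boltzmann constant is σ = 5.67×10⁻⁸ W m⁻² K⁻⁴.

P = εσAT⁴ = 0.83 × 5.67×10⁻⁸ × 0.0480 × (218)⁴ = 0.83 × 5.67×10⁻⁸ × 0.0480 × 2.26×10^9.
P = 5.10 W.

P ≈ 5.10 W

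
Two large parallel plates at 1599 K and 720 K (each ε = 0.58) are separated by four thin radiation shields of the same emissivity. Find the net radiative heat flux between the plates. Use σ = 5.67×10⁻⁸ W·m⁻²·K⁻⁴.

Each of the 5 gaps contributes resistance (2/ε − 1) = 2/0.58 − 1 = 2.448; total = 12.24.
q = σ(T₁⁴ − T₂⁴) / 12.24 = 5.67×10⁻⁸ × 6.27×10^12 / 12.24 = 29000 W/m².

q ≈ 29000 W/m²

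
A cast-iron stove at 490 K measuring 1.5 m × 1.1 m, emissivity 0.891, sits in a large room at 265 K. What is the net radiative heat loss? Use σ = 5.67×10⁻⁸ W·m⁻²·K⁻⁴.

Q ≈ 4390 W

A = 1.5 × 1.1 = 1.65 m².
Q = εσA(T⁴ − T_s⁴). T⁴ − T_s⁴ = (490)⁴ − (265)⁴ = 5.76×10^10 − 4.93×10^9 = 5.27×10^10 K⁴.
Q = 0.891 × 5.67×10⁻⁸ × 1.65 × 5.27×10^10 = 4390 W.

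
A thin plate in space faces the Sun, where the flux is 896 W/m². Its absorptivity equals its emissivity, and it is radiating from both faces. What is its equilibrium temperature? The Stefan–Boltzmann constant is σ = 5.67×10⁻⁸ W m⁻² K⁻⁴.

T ≈ 298 K

Absorbed flux αS = emitted flux 2εσT⁴ per unit area; with α = ε this gives T = (S/2σ)^(1/4).
T = (896 / (2 × 5.67×10⁻⁸))^(1/4) = (7.90×10^9)^(1/4).
T = 298 K.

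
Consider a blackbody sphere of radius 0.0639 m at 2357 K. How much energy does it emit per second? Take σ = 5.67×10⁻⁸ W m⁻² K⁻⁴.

P ≈ 89800 W

A = 4πr² = 4π × (0.0639)² = 0.0513 m².
P = σAT⁴ = 5.67×10⁻⁸ × 0.0513 × (2357)⁴ = 5.67×10⁻⁸ × 0.0513 × 3.09×10^13.
P = 89800 W.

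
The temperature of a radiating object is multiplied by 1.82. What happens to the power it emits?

factor ≈ 11.0

P ∝ T⁴, so the power scales as (1.82)⁴ = 11.0.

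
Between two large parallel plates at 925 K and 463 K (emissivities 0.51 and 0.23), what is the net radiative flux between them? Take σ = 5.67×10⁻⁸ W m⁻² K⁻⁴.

For two large parallel gray plates, q = σ(T₁⁴ − T₂⁴) / (1/ε₁ + 1/ε₂ − 1).
1/ε₁ + 1/ε₂ − 1 = 1/0.51 + 1/0.23 − 1 = 5.309.
T₁⁴ − T₂⁴ = 7.32×10^11 − 4.60×10^10 = 6.86×10^11 K⁴.
q = 5.67×10⁻⁸ × 6.86×10^11 / 5.309 = 7330 W/m².

q ≈ 7330 W/m²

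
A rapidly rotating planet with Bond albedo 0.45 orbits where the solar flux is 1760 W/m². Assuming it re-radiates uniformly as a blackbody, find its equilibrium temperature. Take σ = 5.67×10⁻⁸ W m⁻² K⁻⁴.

T ≈ 256 K

Power absorbed = (1−a)S·πR²; power emitted = 4πR²σT⁴. Equating and cancelling πR²:
T = ((1−a)S / 4σ)^(1/4) = (968 / (4 × 5.67×10⁻⁸))^(1/4) = (4.27×10^9)^(1/4).
T = 256 K.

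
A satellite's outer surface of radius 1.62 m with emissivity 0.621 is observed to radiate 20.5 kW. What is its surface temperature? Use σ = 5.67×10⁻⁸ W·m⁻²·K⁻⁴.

T ≈ 365 K

A = 4πr² = 4π × (1.62)² = 33.0 m².
From P = εσAT⁴, T = (P / εσA)^(1/4) = (20500 / (0.621 × 5.67×10⁻⁸ × 33.0))^(1/4).
T = (1.77×10^10)^(1/4) = 365 K.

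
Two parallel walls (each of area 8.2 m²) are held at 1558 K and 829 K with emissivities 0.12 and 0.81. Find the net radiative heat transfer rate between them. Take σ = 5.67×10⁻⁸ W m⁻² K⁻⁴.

Q ≈ 2.94×10^5 W

For two large parallel gray plates, q = σ(T₁⁴ − T₂⁴) / (1/ε₁ + 1/ε₂ − 1).
1/ε₁ + 1/ε₂ − 1 = 1/0.12 + 1/0.81 − 1 = 8.568.
T₁⁴ − T₂⁴ = 5.89×10^12 − 4.72×10^11 = 5.42×10^12 K⁴.
q = 5.67×10⁻⁸ × 5.42×10^12 / 8.568 = 35900 W/m².
Q = q·A = 35900 × 8.2 = 2.94×10^5 W.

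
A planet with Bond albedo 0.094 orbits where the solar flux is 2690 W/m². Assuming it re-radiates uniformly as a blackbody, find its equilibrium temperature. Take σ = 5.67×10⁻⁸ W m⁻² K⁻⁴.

Power absorbed = (1−a)S·πR²; power emitted = 4πR²σT⁴. Equating and cancelling πR²:
T = ((1−a)S / 4σ)^(1/4) = (2440 / (4 × 5.67×10⁻⁸))^(1/4) = (1.07×10^10)^(1/4).
T = 322 K.

T ≈ 322 K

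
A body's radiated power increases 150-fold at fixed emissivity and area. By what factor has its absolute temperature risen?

P ∝ T⁴ ⇒ T ∝ P^(1/4), so T scales by (150)^(1/4) = 3.50.

factor ≈ 3.50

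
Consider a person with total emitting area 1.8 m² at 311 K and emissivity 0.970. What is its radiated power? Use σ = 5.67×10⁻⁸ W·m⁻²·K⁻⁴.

P ≈ 926 W

Stefan–Boltzmann: P = εσAT⁴ = 0.970 × 5.67×10⁻⁸ × 1.80 × (311)⁴ = 0.970 × 5.67×10⁻⁸ × 1.80 × 9.35×10^9.
P = 926 W.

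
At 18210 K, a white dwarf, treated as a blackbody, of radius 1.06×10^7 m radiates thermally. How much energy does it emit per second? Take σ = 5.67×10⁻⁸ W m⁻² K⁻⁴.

P ≈ 8.80×10^24 W

A = 4πr² = 4π × (1.06×10^7)² = 1.41×10^15 m².
P = σAT⁴ = 5.67×10⁻⁸ × 1.41×10^15 × (18210)⁴ = 5.67×10⁻⁸ × 1.41×10^15 × 1.10×10^17.
P = 8.80×10^24 W.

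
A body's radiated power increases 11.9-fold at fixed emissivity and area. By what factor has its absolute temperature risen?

factor ≈ 1.86

P ∝ T⁴ ⇒ T ∝ P^(1/4), so T scales by (11.9)^(1/4) = 1.86.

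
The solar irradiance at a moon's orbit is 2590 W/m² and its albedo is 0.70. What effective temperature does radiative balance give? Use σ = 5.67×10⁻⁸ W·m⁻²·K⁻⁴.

T ≈ 242 K

Power absorbed = (1−a)S·πR²; power emitted = 4πR²σT⁴. Equating and cancelling πR²:
T = ((1−a)S / 4σ)^(1/4) = (777 / (4 × 5.67×10⁻⁸))^(1/4) = (3.43×10^9)^(1/4).
T = 242 K.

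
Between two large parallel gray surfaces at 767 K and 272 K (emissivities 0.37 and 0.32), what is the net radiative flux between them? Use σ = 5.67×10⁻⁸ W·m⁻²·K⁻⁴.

q ≈ 4000 W/m²

For two large parallel gray plates, q = σ(T₁⁴ − T₂⁴) / (1/ε₁ + 1/ε₂ − 1).
1/ε₁ + 1/ε₂ − 1 = 1/0.37 + 1/0.32 − 1 = 4.828.
T₁⁴ − T₂⁴ = 3.46×10^11 − 5.47×10^9 = 3.41×10^11 K⁴.
q = 5.67×10⁻⁸ × 3.41×10^11 / 4.828 = 4000 W/m².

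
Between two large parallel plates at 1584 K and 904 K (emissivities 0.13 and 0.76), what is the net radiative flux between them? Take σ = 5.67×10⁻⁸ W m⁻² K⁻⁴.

For two large parallel gray plates, q = σ(T₁⁴ − T₂⁴) / (1/ε₁ + 1/ε₂ − 1).
1/ε₁ + 1/ε₂ − 1 = 1/0.13 + 1/0.76 − 1 = 8.008.
T₁⁴ − T₂⁴ = 6.30×10^12 − 6.68×10^11 = 5.63×10^12 K⁴.
q = 5.67×10⁻⁸ × 5.63×10^12 / 8.008 = 39800 W/m².

q ≈ 39800 W/m²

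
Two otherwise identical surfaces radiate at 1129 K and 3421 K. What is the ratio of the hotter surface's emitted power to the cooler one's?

ratio ≈ 84.3

P ∝ T⁴, so the ratio is (3421/1129)⁴ = (3.030)⁴ = 84.3.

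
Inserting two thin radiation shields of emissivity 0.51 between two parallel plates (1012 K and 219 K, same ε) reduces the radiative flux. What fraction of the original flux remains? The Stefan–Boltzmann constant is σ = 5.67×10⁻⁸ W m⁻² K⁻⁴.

With N identical shields there are N+1 = 3 gaps in series, each with the same radiative resistance, so the flux falls to 1/(N+1) of its unshielded value.

ratio ≈ 0.333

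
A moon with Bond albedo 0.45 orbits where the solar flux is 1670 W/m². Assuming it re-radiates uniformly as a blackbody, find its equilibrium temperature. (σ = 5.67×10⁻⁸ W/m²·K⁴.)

T ≈ 252 K

Power absorbed = (1−a)S·πR²; power emitted = 4πR²σT⁴. Equating and cancelling πR²:
T = ((1−a)S / 4σ)^(1/4) = (919 / (4 × 5.67×10⁻⁸))^(1/4) = (4.05×10^9)^(1/4).
T = 252 K.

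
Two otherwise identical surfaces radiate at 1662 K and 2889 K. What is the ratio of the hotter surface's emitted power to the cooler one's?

ratio ≈ 9.13

P ∝ T⁴, so the ratio is (2889/1662)⁴ = (1.738)⁴ = 9.13.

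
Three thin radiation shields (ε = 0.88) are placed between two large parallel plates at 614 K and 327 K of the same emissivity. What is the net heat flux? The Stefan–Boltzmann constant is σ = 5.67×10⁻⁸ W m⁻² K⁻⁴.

Each of the 4 gaps contributes resistance (2/ε − 1) = 2/0.88 − 1 = 1.273; total = 5.091.
q = σ(T₁⁴ − T₂⁴) / 5.091 = 5.67×10⁻⁸ × 1.31×10^11 / 5.091 = 1460 W/m².

q ≈ 1460 W/m²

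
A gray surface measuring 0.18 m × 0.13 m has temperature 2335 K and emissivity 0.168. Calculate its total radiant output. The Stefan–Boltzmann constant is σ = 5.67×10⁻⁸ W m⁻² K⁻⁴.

A = 0.18 × 0.13 = 0.0234 m².
P = εσAT⁴ = 0.168 × 5.67×10⁻⁸ × 0.0234 × (2335)⁴ = 0.168 × 5.67×10⁻⁸ × 0.0234 × 2.97×10^13.
P = 6630 W.

P ≈ 6630 W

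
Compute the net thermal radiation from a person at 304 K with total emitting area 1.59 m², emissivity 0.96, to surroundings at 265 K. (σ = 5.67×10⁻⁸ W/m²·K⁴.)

Q ≈ 312 W

Q = εσA(T⁴ − T_s⁴). T⁴ − T_s⁴ = (304)⁴ − (265)⁴ = 8.54×10^9 − 4.93×10^9 = 3.61×10^9 K⁴.
Q = 0.96 × 5.67×10⁻⁸ × 1.59 × 3.61×10^9 = 312 W.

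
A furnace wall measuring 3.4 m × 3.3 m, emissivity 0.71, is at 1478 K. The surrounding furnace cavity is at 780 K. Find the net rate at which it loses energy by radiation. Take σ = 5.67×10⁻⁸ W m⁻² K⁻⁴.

Q ≈ 1.99×10^6 W

A = 3.4 × 3.3 = 11.2 m².
Q = εσA(T⁴ − T_s⁴). T⁴ − T_s⁴ = (1478)⁴ − (780)⁴ = 4.77×10^12 − 3.70×10^11 = 4.40×10^12 K⁴.
Q = 0.71 × 5.67×10⁻⁸ × 11.2 × 4.40×10^12 = 1.99×10^6 W.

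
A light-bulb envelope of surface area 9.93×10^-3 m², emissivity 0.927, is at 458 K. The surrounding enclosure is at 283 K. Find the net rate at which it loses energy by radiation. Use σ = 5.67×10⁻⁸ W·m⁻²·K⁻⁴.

Q ≈ 19.6 W

Q = εσA(T⁴ − T_s⁴). T⁴ − T_s⁴ = (458)⁴ − (283)⁴ = 4.40×10^10 − 6.41×10^9 = 3.76×10^10 K⁴.
Q = 0.927 × 5.67×10⁻⁸ × 9.93×10^-3 × 3.76×10^10 = 19.6 W.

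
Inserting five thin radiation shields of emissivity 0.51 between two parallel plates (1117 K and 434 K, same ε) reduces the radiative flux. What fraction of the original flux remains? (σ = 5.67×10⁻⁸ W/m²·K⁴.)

ratio ≈ 0.167

With N identical shields there are N+1 = 6 gaps in series, each with the same radiative resistance, so the flux falls to 1/(N+1) of its unshielded value.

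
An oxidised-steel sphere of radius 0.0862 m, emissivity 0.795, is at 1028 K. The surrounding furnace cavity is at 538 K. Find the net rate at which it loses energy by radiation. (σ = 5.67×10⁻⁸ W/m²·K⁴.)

A = 4πr² = 4π × (0.0862)² = 0.0934 m².
Q = εσA(T⁴ − T_s⁴). T⁴ − T_s⁴ = (1028)⁴ − (538)⁴ = 1.12×10^12 − 8.38×10^10 = 1.03×10^12 K⁴.
Q = 0.795 × 5.67×10⁻⁸ × 0.0934 × 1.03×10^12 = 4350 W.

Q ≈ 4350 W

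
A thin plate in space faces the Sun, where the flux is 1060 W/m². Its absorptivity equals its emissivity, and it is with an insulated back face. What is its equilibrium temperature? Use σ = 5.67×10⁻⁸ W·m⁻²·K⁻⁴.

T ≈ 370 K

Absorbed flux αS = emitted flux εσT⁴ (one radiating face); with α = ε, T = (S/σ)^(1/4).
T = (1060 / 5.67×10⁻⁸)^(1/4) = (1.87×10^10)^(1/4).
T = 370 K.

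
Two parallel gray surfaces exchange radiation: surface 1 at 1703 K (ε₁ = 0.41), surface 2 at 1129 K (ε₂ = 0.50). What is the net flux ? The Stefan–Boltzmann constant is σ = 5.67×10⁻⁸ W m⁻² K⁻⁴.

q ≈ 1.12×10^5 W/m²

For two large parallel gray plates, q = σ(T₁⁴ − T₂⁴) / (1/ε₁ + 1/ε₂ − 1).
1/ε₁ + 1/ε₂ − 1 = 1/0.41 + 1/0.50 − 1 = 3.439.
T₁⁴ − T₂⁴ = 8.41×10^12 − 1.62×10^12 = 6.79×10^12 K⁴.
q = 5.67×10⁻⁸ × 6.79×10^12 / 3.439 = 1.12×10^5 W/m².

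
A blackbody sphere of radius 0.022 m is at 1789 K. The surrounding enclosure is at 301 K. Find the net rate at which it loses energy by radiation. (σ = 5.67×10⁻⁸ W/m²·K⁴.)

Q ≈ 3530 W

A = 4πr² = 4π × (0.022)² = 6.08×10^-3 m².
Q = σA(T⁴ − T_s⁴). T⁴ − T_s⁴ = (1789)⁴ − (301)⁴ = 1.02×10^13 − 8.21×10^9 = 1.02×10^13 K⁴.
Q = 5.67×10⁻⁸ × 6.08×10^-3 × 1.02×10^13 = 3530 W.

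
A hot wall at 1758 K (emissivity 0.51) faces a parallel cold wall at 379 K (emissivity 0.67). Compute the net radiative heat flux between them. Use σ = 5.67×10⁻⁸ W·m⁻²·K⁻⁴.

For two large parallel gray plates, q = σ(T₁⁴ − T₂⁴) / (1/ε₁ + 1/ε₂ − 1).
1/ε₁ + 1/ε₂ − 1 = 1/0.51 + 1/0.67 − 1 = 2.453.
T₁⁴ − T₂⁴ = 9.55×10^12 − 2.06×10^10 = 9.53×10^12 K⁴.
q = 5.67×10⁻⁸ × 9.53×10^12 / 2.453 = 2.20×10^5 W/m².

q ≈ 2.20×10^5 W/m²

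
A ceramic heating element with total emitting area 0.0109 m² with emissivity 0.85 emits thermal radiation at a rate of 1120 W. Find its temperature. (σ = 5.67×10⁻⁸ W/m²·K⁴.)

From P = εσAT⁴, T = (P / εσA)^(1/4) = (1120 / (0.85 × 5.67×10⁻⁸ × 0.0109))^(1/4).
T = (2.13×10^12)^(1/4) = 1210 K.

T ≈ 1210 K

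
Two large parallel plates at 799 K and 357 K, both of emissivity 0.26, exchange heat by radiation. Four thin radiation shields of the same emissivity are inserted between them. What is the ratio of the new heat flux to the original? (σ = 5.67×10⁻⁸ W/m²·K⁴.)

With N identical shields there are N+1 = 5 gaps in series, each with the same radiative resistance, so the flux falls to 1/(N+1) of its unshielded value.

ratio ≈ 0.200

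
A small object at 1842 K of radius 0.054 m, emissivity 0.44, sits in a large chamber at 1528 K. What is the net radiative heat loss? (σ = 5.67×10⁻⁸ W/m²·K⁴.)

Q ≈ 5540 W

A = 4πr² = 4π × (0.054)² = 0.0366 m².
Q = εσA(T⁴ − T_s⁴). T⁴ − T_s⁴ = (1842)⁴ − (1528)⁴ = 1.15×10^13 − 5.45×10^12 = 6.06×10^12 K⁴.
Q = 0.44 × 5.67×10⁻⁸ × 0.0366 × 6.06×10^12 = 5540 W.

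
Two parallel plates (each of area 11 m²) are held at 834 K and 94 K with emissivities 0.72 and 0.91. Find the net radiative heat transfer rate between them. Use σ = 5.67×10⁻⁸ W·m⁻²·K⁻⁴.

For two large parallel gray plates, q = σ(T₁⁴ − T₂⁴) / (1/ε₁ + 1/ε₂ − 1).
1/ε₁ + 1/ε₂ − 1 = 1/0.72 + 1/0.91 − 1 = 1.488.
T₁⁴ − T₂⁴ = 4.84×10^11 − 7.81×10^7 = 4.84×10^11 K⁴.
q = 5.67×10⁻⁸ × 4.84×10^11 / 1.488 = 18400 W/m².
Q = q·A = 18400 × 11 = 2.03×10^5 W.

Q ≈ 2.03×10^5 W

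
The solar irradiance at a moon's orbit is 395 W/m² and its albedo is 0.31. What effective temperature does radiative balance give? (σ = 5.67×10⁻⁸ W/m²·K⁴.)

Power absorbed = (1−a)S·πR²; power emitted = 4πR²σT⁴. Equating and cancelling πR²:
T = ((1−a)S / 4σ)^(1/4) = (273 / (4 × 5.67×10⁻⁸))^(1/4) = (1.20×10^9)^(1/4).
T = 186 K.

T ≈ 186 K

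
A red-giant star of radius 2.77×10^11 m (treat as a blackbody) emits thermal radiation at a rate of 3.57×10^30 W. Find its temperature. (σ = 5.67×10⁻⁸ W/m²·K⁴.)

T ≈ 2840 K

A = 4πr² = 4π × (2.77×10^11)² = 9.64×10^23 m².
From P = σAT⁴, T = (P / σA)^(1/4) = (3.57×10^30 / (5.67×10⁻⁸ × 9.64×10^23))^(1/4).
T = (6.53×10^13)^(1/4) = 2840 K.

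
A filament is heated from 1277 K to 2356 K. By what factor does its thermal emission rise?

P ∝ T⁴, so the ratio is (2356/1277)⁴ = (1.845)⁴ = 11.6.

ratio ≈ 11.6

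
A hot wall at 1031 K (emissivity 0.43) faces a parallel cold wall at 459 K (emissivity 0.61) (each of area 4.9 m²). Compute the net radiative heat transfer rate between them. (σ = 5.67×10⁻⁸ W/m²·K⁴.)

Q ≈ 1.02×10^5 W

For two large parallel gray plates, q = σ(T₁⁴ − T₂⁴) / (1/ε₁ + 1/ε₂ − 1).
1/ε₁ + 1/ε₂ − 1 = 1/0.43 + 1/0.61 − 1 = 2.965.
T₁⁴ − T₂⁴ = 1.13×10^12 − 4.44×10^10 = 1.09×10^12 K⁴.
q = 5.67×10⁻⁸ × 1.09×10^12 / 2.965 = 20800 W/m².
Q = q·A = 20800 × 4.9 = 1.02×10^5 W.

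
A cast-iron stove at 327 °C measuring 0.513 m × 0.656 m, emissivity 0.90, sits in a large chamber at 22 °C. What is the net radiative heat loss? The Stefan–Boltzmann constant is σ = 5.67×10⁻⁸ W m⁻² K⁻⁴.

Q ≈ 2100 W

A = 0.513 × 0.656 = 0.337 m².
Convert: 327 °C = 600 K; 22 °C = 295 K.
Q = εσA(T⁴ − T_s⁴). T⁴ − T_s⁴ = (600)⁴ − (295)⁴ = 1.30×10^11 − 7.57×10^9 = 1.22×10^11 K⁴.
Q = 0.90 × 5.67×10⁻⁸ × 0.337 × 1.22×10^11 = 2100 W.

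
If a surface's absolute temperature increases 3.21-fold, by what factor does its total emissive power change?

factor ≈ 106

P ∝ T⁴, so the power scales as (3.21)⁴ = 106.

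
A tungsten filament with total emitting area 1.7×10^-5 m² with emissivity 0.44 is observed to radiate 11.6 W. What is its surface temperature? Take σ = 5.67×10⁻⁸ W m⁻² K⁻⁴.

From P = εσAT⁴, T = (P / εσA)^(1/4) = (11.6 / (0.44 × 5.67×10⁻⁸ × 1.70×10^-5))^(1/4).
T = (2.74×10^13)^(1/4) = 2290 K.

T ≈ 2290 K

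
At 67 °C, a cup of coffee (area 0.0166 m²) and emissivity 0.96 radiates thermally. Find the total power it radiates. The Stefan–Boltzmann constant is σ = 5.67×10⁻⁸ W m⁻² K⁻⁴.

P ≈ 12.1 W

67 °C = 340 K.
Stefan–Boltzmann: P = εσAT⁴ = 0.96 × 5.67×10⁻⁸ × 0.0166 × (340)⁴ = 0.96 × 5.67×10⁻⁸ × 0.0166 × 1.34×10^10.
P = 12.1 W.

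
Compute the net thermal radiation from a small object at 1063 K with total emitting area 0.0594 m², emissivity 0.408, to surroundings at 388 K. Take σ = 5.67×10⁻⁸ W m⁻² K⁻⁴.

Q = εσA(T⁴ − T_s⁴). T⁴ − T_s⁴ = (1063)⁴ − (388)⁴ = 1.28×10^12 − 2.27×10^10 = 1.25×10^12 K⁴.
Q = 0.408 × 5.67×10⁻⁸ × 0.0594 × 1.25×10^12 = 1720 W.

Q ≈ 1720 W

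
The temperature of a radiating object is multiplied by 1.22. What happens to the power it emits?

factor ≈ 2.22

P ∝ T⁴, so the power scales as (1.22)⁴ = 2.22.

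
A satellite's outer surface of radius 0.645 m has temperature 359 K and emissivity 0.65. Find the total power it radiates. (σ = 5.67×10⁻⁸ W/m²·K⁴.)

P ≈ 3200 W

A = 4πr² = 4π × (0.645)² = 5.23 m².
P = εσAT⁴ = 0.65 × 5.67×10⁻⁸ × 5.23 × (359)⁴ = 0.65 × 5.67×10⁻⁸ × 5.23 × 1.66×10^10.
P = 3200 W.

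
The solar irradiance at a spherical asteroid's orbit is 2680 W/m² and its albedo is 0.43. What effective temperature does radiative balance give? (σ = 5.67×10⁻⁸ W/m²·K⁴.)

T ≈ 286 K

Power absorbed = (1−a)S·πR²; power emitted = 4πR²σT⁴. Equating and cancelling πR²:
T = ((1−a)S / 4σ)^(1/4) = (1530 / (4 × 5.67×10⁻⁸))^(1/4) = (6.74×10^9)^(1/4).
T = 286 K.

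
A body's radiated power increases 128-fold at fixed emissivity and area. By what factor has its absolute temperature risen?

P ∝ T⁴ ⇒ T ∝ P^(1/4), so T scales by (128)^(1/4) = 3.36.

factor ≈ 3.36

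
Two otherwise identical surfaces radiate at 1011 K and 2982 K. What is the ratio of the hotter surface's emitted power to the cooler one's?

ratio ≈ 75.7

P ∝ T⁴, so the ratio is (2982/1011)⁴ = (2.950)⁴ = 75.7.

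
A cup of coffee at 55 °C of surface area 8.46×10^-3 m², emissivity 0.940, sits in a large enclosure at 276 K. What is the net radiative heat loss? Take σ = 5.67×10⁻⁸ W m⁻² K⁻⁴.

Q ≈ 2.60 W

Convert: 55 °C = 328 K.
Q = εσA(T⁴ − T_s⁴). T⁴ − T_s⁴ = (328)⁴ − (276)⁴ = 1.16×10^10 − 5.80×10^9 = 5.77×10^9 K⁴.
Q = 0.940 × 5.67×10⁻⁸ × 8.46×10^-3 × 5.77×10^9 = 2.60 W.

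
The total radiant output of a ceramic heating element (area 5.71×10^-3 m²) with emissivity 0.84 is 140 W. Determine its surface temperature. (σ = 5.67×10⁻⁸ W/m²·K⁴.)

From P = εσAT⁴, T = (P / εσA)^(1/4) = (140 / (0.84 × 5.67×10⁻⁸ × 5.71×10^-3))^(1/4).
T = (5.15×10^11)^(1/4) = 847 K.

T ≈ 847 K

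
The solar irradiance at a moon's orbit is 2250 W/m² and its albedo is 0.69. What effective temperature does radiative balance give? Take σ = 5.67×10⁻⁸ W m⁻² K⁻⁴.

T ≈ 235 K

Power absorbed = (1−a)S·πR²; power emitted = 4πR²σT⁴. Equating and cancelling πR²:
T = ((1−a)S / 4σ)^(1/4) = (698 / (4 × 5.67×10⁻⁸))^(1/4) = (3.08×10^9)^(1/4).
T = 235 K.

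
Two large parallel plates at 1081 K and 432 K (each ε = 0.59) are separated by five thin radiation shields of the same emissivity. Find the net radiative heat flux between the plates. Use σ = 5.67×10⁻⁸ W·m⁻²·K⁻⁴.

q ≈ 5260 W/m²

Each of the 6 gaps contributes resistance (2/ε − 1) = 2/0.59 − 1 = 2.390; total = 14.34.
q = σ(T₁⁴ − T₂⁴) / 14.34 = 5.67×10⁻⁸ × 1.33×10^12 / 14.34 = 5260 W/m².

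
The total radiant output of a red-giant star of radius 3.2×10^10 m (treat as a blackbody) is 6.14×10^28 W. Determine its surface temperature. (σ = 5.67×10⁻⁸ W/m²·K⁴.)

A = 4πr² = 4π × (3.2×10^10)² = 1.29×10^22 m².
From P = σAT⁴, T = (P / σA)^(1/4) = (6.14×10^28 / (5.67×10⁻⁸ × 1.29×10^22))^(1/4).
T = (8.42×10^13)^(1/4) = 3030 K.

T ≈ 3030 K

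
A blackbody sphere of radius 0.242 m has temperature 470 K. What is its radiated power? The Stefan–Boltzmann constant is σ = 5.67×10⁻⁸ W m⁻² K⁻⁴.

P ≈ 2040 W

A = 4πr² = 4π × (0.242)² = 0.736 m².
P = σAT⁴ = 5.67×10⁻⁸ × 0.736 × (470)⁴ = 5.67×10⁻⁸ × 0.736 × 4.88×10^10.
P = 2040 W.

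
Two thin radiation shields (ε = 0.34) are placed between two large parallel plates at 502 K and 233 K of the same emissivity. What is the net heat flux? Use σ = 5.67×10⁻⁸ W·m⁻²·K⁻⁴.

q ≈ 234 W/m²

Each of the 3 gaps contributes resistance (2/ε − 1) = 2/0.34 − 1 = 4.882; total = 14.65.
q = σ(T₁⁴ − T₂⁴) / 14.65 = 5.67×10⁻⁸ × 6.06×10^10 / 14.65 = 234 W/m².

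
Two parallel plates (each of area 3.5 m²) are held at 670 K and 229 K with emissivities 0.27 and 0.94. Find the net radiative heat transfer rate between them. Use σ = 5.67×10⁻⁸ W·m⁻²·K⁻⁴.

For two large parallel gray plates, q = σ(T₁⁴ − T₂⁴) / (1/ε₁ + 1/ε₂ − 1).
1/ε₁ + 1/ε₂ − 1 = 1/0.27 + 1/0.94 − 1 = 3.768.
T₁⁴ − T₂⁴ = 2.02×10^11 − 2.75×10^9 = 1.99×10^11 K⁴.
q = 5.67×10⁻⁸ × 1.99×10^11 / 3.768 = 2990 W/m².
Q = q·A = 2990 × 3.5 = 10500 W.

Q ≈ 10500 W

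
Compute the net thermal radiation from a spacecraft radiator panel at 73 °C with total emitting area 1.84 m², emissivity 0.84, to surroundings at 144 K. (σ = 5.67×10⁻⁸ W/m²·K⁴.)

Q ≈ 1220 W

Convert: 73 °C = 346 K.
Q = εσA(T⁴ − T_s⁴). T⁴ − T_s⁴ = (346)⁴ − (144)⁴ = 1.43×10^10 − 4.30×10^8 = 1.39×10^10 K⁴.
Q = 0.84 × 5.67×10⁻⁸ × 1.84 × 1.39×10^10 = 1220 W.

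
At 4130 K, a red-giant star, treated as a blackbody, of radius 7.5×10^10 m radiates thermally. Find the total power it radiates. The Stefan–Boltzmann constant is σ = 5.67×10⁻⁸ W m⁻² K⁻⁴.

A = 4πr² = 4π × (7.5×10^10)² = 7.07×10^22 m².
P = σAT⁴ = 5.67×10⁻⁸ × 7.07×10^22 × (4130)⁴ = 5.67×10⁻⁸ × 7.07×10^22 × 2.91×10^14.
P = 1.17×10^30 W.

P ≈ 1.17×10^30 W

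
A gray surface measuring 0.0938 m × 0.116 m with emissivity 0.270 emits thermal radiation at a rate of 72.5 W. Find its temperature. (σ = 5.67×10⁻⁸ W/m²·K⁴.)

A = 0.0938 × 0.116 = 0.0109 m².
From P = εσAT⁴, T = (P / εσA)^(1/4) = (72.5 / (0.270 × 5.67×10⁻⁸ × 0.0109))^(1/4).
T = (4.35×10^11)^(1/4) = 812 K.

T ≈ 812 K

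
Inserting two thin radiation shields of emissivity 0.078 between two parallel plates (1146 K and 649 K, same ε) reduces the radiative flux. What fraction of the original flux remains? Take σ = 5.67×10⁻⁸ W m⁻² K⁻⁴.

With N identical shields there are N+1 = 3 gaps in series, each with the same radiative resistance, so the flux falls to 1/(N+1) of its unshielded value.

ratio ≈ 0.333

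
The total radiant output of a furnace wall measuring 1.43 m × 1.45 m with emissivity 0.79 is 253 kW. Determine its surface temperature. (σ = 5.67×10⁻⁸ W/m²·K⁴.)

T ≈ 1280 K

A = 1.43 × 1.45 = 2.07 m².
From P = εσAT⁴, T = (P / εσA)^(1/4) = (2.53×10^5 / (0.79 × 5.67×10⁻⁸ × 2.07))^(1/4).
T = (2.72×10^12)^(1/4) = 1280 K.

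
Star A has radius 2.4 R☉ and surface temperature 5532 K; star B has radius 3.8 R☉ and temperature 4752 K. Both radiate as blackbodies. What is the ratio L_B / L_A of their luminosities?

L = 4πR²σT⁴ ∝ R²T⁴, so L_B/L_A = (3.8/2.4)² × (4752/5532)⁴ = 2.51 × 0.544 = 1.36.

L_B/L_A ≈ 1.36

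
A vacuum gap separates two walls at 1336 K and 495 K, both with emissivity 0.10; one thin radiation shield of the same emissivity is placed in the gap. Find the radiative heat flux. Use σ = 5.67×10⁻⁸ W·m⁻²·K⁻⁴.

q ≈ 4660 W/m²

Each of the 2 gaps contributes resistance (2/ε − 1) = 2/0.10 − 1 = 19.00; total = 38.00.
q = σ(T₁⁴ − T₂⁴) / 38.00 = 5.67×10⁻⁸ × 3.13×10^12 / 38.00 = 4660 W/m².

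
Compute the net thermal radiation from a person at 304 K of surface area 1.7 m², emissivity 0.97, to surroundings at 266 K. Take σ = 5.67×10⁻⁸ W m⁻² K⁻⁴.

Q ≈ 330 W

Q = εσA(T⁴ − T_s⁴). T⁴ − T_s⁴ = (304)⁴ − (266)⁴ = 8.54×10^9 − 5.01×10^9 = 3.53×10^9 K⁴.
Q = 0.97 × 5.67×10⁻⁸ × 1.70 × 3.53×10^9 = 330 W.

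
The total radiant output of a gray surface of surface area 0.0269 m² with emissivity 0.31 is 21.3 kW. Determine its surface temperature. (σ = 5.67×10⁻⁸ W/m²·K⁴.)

T ≈ 2590 K

From P = εσAT⁴, T = (P / εσA)^(1/4) = (21300 / (0.31 × 5.67×10⁻⁸ × 0.0269))^(1/4).
T = (4.50×10^13)^(1/4) = 2590 K.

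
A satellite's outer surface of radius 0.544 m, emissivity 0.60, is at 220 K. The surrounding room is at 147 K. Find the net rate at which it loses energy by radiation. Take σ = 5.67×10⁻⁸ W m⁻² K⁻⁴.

A = 4πr² = 4π × (0.544)² = 3.72 m².
Q = εσA(T⁴ − T_s⁴). T⁴ − T_s⁴ = (220)⁴ − (147)⁴ = 2.34×10^9 − 4.67×10^8 = 1.88×10^9 K⁴.
Q = 0.60 × 5.67×10⁻⁸ × 3.72 × 1.88×10^9 = 237 W.

Q ≈ 237 W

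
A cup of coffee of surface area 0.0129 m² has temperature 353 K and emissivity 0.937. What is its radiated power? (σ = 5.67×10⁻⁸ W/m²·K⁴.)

P ≈ 10.6 W

P = εσAT⁴ = 0.937 × 5.67×10⁻⁸ × 0.0129 × (353)⁴ = 0.937 × 5.67×10⁻⁸ × 0.0129 × 1.55×10^10.
P = 10.6 W.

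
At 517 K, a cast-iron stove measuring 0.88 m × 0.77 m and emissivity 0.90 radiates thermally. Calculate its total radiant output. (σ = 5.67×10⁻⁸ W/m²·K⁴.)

P ≈ 2470 W

A = 0.88 × 0.77 = 0.678 m².
P = εσAT⁴ = 0.90 × 5.67×10⁻⁸ × 0.678 × (517)⁴ = 0.90 × 5.67×10⁻⁸ × 0.678 × 7.14×10^10.
P = 2470 W.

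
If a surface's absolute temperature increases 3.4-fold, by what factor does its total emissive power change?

P ∝ T⁴, so the power scales as (3.4)⁴ = 134.

factor ≈ 134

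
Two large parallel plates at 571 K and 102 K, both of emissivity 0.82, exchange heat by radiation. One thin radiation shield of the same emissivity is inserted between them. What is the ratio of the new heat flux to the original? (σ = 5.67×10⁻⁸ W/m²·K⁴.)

ratio ≈ 0.500

With N identical shields there are N+1 = 2 gaps in series, each with the same radiative resistance, so the flux falls to 1/(N+1) of its unshielded value.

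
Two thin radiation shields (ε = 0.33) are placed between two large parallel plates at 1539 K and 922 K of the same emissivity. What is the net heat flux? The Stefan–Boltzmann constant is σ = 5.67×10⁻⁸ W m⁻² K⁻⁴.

Each of the 3 gaps contributes resistance (2/ε − 1) = 2/0.33 − 1 = 5.061; total = 15.18.
q = σ(T₁⁴ − T₂⁴) / 15.18 = 5.67×10⁻⁸ × 4.89×10^12 / 15.18 = 18300 W/m².

q ≈ 18300 W/m²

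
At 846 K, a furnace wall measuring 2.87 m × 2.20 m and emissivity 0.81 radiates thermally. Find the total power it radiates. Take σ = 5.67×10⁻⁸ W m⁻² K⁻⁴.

A = 2.87 × 2.20 = 6.31 m².
Stefan–Boltzmann: P = εσAT⁴ = 0.81 × 5.67×10⁻⁸ × 6.31 × (846)⁴ = 0.81 × 5.67×10⁻⁸ × 6.31 × 5.12×10^11.
P = 1.49×10^5 W.

P ≈ 1.49×10^5 W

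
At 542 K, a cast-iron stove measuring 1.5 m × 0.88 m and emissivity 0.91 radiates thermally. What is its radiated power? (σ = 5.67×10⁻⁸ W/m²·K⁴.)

A = 1.5 × 0.88 = 1.32 m².
Stefan–Boltzmann: P = εσAT⁴ = 0.91 × 5.67×10⁻⁸ × 1.32 × (542)⁴ = 0.91 × 5.67×10⁻⁸ × 1.32 × 8.63×10^10.
P = 5880 W.

P ≈ 5880 W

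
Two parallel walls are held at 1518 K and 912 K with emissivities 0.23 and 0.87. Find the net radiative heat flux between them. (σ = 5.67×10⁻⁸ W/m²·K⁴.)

For two large parallel gray plates, q = σ(T₁⁴ − T₂⁴) / (1/ε₁ + 1/ε₂ − 1).
1/ε₁ + 1/ε₂ − 1 = 1/0.23 + 1/0.87 − 1 = 4.497.
T₁⁴ − T₂⁴ = 5.31×10^12 − 6.92×10^11 = 4.62×10^12 K⁴.
q = 5.67×10⁻⁸ × 4.62×10^12 / 4.497 = 58200 W/m².

q ≈ 58200 W/m²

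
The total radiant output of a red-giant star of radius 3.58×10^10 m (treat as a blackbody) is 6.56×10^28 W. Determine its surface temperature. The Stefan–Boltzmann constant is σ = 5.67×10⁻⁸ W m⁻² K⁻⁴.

A = 4πr² = 4π × (3.58×10^10)² = 1.61×10^22 m².
From P = σAT⁴, T = (P / σA)^(1/4) = (6.56×10^28 / (5.67×10⁻⁸ × 1.61×10^22))^(1/4).
T = (7.18×10^13)^(1/4) = 2910 K.

T ≈ 2910 K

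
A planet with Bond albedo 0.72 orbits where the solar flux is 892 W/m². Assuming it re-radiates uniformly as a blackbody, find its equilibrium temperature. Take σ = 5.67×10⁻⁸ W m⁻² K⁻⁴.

T ≈ 182 K

Power absorbed = (1−a)S·πR²; power emitted = 4πR²σT⁴. Equating and cancelling πR²:
T = ((1−a)S / 4σ)^(1/4) = (250 / (4 × 5.67×10⁻⁸))^(1/4) = (1.10×10^9)^(1/4).
T = 182 K.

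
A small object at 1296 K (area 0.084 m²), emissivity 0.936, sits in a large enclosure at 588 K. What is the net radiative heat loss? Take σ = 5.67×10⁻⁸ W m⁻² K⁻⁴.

Q ≈ 12000 W

Q = εσA(T⁴ − T_s⁴). T⁴ − T_s⁴ = (1296)⁴ − (588)⁴ = 2.82×10^12 − 1.20×10^11 = 2.70×10^12 K⁴.
Q = 0.936 × 5.67×10⁻⁸ × 0.0840 × 2.70×10^12 = 12000 W.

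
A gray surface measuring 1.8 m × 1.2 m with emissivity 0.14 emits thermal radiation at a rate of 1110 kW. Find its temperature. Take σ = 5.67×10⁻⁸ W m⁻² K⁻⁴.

A = 1.8 × 1.2 = 2.16 m².
From P = εσAT⁴, T = (P / εσA)^(1/4) = (1.11×10^6 / (0.14 × 5.67×10⁻⁸ × 2.16))^(1/4).
T = (6.47×10^13)^(1/4) = 2840 K.

T ≈ 2840 K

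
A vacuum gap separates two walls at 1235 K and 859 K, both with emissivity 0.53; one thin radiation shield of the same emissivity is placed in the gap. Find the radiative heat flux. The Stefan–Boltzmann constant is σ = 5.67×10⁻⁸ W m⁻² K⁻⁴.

Each of the 2 gaps contributes resistance (2/ε − 1) = 2/0.53 − 1 = 2.774; total = 5.547.
q = σ(T₁⁴ − T₂⁴) / 5.547 = 5.67×10⁻⁸ × 1.78×10^12 / 5.547 = 18200 W/m².

q ≈ 18200 W/m²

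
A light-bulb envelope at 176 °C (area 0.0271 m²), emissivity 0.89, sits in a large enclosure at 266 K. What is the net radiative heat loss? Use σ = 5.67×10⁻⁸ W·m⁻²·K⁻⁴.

Q ≈ 48.7 W

Convert: 176 °C = 449 K.
Q = εσA(T⁴ − T_s⁴). T⁴ − T_s⁴ = (449)⁴ − (266)⁴ = 4.06×10^10 − 5.01×10^9 = 3.56×10^10 K⁴.
Q = 0.89 × 5.67×10⁻⁸ × 0.0271 × 3.56×10^10 = 48.7 W.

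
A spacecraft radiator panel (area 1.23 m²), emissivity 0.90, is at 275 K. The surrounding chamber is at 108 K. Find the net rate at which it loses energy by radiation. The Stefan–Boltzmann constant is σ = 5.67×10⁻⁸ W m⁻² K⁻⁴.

Q = εσA(T⁴ − T_s⁴). T⁴ − T_s⁴ = (275)⁴ − (108)⁴ = 5.72×10^9 − 1.36×10^8 = 5.58×10^9 K⁴.
Q = 0.90 × 5.67×10⁻⁸ × 1.23 × 5.58×10^9 = 350 W.

Q ≈ 350 W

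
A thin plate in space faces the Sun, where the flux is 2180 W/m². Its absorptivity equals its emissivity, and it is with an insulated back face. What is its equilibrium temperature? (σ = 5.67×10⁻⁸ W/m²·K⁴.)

T ≈ 443 K

Absorbed flux αS = emitted flux εσT⁴ (one radiating face); with α = ε, T = (S/σ)^(1/4).
T = (2180 / 5.67×10⁻⁸)^(1/4) = (3.84×10^10)^(1/4).
T = 443 K.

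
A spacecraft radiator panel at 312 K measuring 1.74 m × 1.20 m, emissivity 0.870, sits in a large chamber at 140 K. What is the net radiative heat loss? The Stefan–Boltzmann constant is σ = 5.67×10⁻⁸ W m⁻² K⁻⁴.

Q ≈ 936 W

A = 1.74 × 1.20 = 2.09 m².
Q = εσA(T⁴ − T_s⁴). T⁴ − T_s⁴ = (312)⁴ − (140)⁴ = 9.48×10^9 − 3.84×10^8 = 9.09×10^9 K⁴.
Q = 0.870 × 5.67×10⁻⁸ × 2.09 × 9.09×10^9 = 936 W.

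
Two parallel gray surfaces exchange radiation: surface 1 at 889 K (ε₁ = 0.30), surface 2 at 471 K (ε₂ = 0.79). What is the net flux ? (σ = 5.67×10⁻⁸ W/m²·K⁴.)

q ≈ 9060 W/m²

For two large parallel gray plates, q = σ(T₁⁴ − T₂⁴) / (1/ε₁ + 1/ε₂ − 1).
1/ε₁ + 1/ε₂ − 1 = 1/0.30 + 1/0.79 − 1 = 3.599.
T₁⁴ − T₂⁴ = 6.25×10^11 − 4.92×10^10 = 5.75×10^11 K⁴.
q = 5.67×10⁻⁸ × 5.75×10^11 / 3.599 = 9060 W/m².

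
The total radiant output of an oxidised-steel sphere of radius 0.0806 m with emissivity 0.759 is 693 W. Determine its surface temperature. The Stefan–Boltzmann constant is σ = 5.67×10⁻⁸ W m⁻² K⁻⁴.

T ≈ 666 K

A = 4πr² = 4π × (0.0806)² = 0.0816 m².
From P = εσAT⁴, T = (P / εσA)^(1/4) = (693 / (0.759 × 5.67×10⁻⁸ × 0.0816))^(1/4).
T = (1.97×10^11)^(1/4) = 666 K.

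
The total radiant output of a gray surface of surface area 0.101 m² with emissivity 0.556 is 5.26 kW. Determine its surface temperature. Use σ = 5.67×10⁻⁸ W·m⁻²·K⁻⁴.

T ≈ 1130 K

From P = εσAT⁴, T = (P / εσA)^(1/4) = (5260 / (0.556 × 5.67×10⁻⁸ × 0.101))^(1/4).
T = (1.65×10^12)^(1/4) = 1130 K.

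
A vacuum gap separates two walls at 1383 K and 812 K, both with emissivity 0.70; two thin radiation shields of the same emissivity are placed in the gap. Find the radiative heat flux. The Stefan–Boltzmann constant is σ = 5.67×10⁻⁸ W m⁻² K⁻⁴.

q ≈ 32800 W/m²

Each of the 3 gaps contributes resistance (2/ε − 1) = 2/0.70 − 1 = 1.857; total = 5.571.
q = σ(T₁⁴ − T₂⁴) / 5.571 = 5.67×10⁻⁸ × 3.22×10^12 / 5.571 = 32800 W/m².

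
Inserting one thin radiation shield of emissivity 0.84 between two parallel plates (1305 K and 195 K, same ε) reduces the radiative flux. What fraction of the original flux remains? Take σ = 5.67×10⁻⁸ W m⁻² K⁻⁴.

ratio ≈ 0.500

With N identical shields there are N+1 = 2 gaps in series, each with the same radiative resistance, so the flux falls to 1/(N+1) of its unshielded value.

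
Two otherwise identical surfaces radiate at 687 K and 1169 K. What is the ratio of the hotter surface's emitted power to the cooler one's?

ratio ≈ 8.38

P ∝ T⁴, so the ratio is (1169/687)⁴ = (1.702)⁴ = 8.38.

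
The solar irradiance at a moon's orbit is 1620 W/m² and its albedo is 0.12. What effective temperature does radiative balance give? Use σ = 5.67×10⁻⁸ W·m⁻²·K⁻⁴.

T ≈ 282 K

Power absorbed = (1−a)S·πR²; power emitted = 4πR²σT⁴. Equating and cancelling πR²:
T = ((1−a)S / 4σ)^(1/4) = (1430 / (4 × 5.67×10⁻⁸))^(1/4) = (6.29×10^9)^(1/4).
T = 282 K.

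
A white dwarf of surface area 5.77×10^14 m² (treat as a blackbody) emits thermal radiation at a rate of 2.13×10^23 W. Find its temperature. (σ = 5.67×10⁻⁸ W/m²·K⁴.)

T ≈ 8980 K

From P = σAT⁴, T = (P / σA)^(1/4) = (2.13×10^23 / (5.67×10⁻⁸ × 5.77×10^14))^(1/4).
T = (6.51×10^15)^(1/4) = 8980 K.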